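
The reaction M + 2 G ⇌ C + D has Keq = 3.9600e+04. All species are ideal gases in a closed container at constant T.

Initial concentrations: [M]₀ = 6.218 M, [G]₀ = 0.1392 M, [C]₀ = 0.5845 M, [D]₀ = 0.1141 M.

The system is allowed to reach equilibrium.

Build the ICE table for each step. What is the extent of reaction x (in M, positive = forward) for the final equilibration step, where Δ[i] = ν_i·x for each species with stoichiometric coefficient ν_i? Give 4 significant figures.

Q₀ = 0.5535 vs Keq = 3.9600e+04 ⇒ Q<K, forward
Step 1:
                  M         G         C         D
  I           6.218    0.1392    0.5845    0.1141
  C        -0.06925   -0.1385   0.06925   0.06925
  E           6.149 7.0162e-04    0.6537    0.1833
  solve Keq expr → x = 0.06925; check Q = 3.9600e+04

x = 0.06925 M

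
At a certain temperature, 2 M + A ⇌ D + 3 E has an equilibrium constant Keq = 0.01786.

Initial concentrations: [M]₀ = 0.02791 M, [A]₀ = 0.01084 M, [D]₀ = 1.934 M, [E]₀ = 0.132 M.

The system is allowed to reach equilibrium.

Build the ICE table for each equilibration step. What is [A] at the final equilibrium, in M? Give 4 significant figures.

[A]_eq = 0.04912 M

Q₀ = 526.8 vs Keq = 0.01786 ⇒ Q>K, reverse
Step 1:
                  M         A         D         E
  init      0.02791   0.01084     1.934     0.132
  Δ         0.07656   0.03828  -0.03828   -0.1148
  eq         0.1045   0.04912     1.896   0.01716
  solve Keq expr → x = -0.03828; check Q = 0.01786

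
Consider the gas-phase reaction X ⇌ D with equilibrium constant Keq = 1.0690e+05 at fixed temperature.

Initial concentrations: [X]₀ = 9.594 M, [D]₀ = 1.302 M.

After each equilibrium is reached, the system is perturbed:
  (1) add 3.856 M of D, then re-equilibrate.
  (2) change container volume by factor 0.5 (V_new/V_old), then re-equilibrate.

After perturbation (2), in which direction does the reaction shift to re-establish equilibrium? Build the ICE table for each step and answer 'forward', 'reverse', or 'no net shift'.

Q₀ = 0.1357 vs Keq = 1.0690e+05 ⇒ Q<K, forward
Step 1:
                  X         D
  Initial     9.594     1.302
  Change     -9.594     9.594
  Equil   1.0193e-04      10.9
  solve Keq expr → x = 9.594; check Q = 1.0690e+05
Then add 3.856 M of D.
Step 2:
                  X         D
  Initial 1.0193e-04     14.75
  Change  3.6071e-05 -3.6071e-05
  Equil   1.3800e-04     14.75
  solve Keq expr → x = -3.6071e-05; check Q = 1.0690e+05
Then change container volume by factor 0.5 (V_new/V_old).
Step 3:
                  X         D
  Initial 2.7599e-04      29.5
  Change          0         0
  Equil   2.7599e-04      29.5
  solve Keq expr → x = 0; check Q = 1.0690e+05

Direction: no net shift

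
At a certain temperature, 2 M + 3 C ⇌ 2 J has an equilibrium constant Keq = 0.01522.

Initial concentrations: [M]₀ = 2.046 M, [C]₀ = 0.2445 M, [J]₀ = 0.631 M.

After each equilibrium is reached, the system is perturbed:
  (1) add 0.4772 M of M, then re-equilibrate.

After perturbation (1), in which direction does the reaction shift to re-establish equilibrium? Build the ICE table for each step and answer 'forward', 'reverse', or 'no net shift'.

Direction: forward

Q₀ = 6.507 vs Keq = 0.01522 ⇒ Q>K, reverse
Step 1:
                  M         C         J
  init        2.046    0.2445     0.631
  Δ          0.3981    0.5972   -0.3981
  eq          2.444    0.8417    0.2329
  solve Keq expr → x = -0.1991; check Q = 0.01522
Then add 0.4772 M of M.
Step 2:
                  M         C         J
  init        2.921    0.8417    0.2329
  Δ        -0.02492  -0.03737   0.02492
  eq          2.896    0.8043    0.2578
  solve Keq expr → x = 0.01246; check Q = 0.01522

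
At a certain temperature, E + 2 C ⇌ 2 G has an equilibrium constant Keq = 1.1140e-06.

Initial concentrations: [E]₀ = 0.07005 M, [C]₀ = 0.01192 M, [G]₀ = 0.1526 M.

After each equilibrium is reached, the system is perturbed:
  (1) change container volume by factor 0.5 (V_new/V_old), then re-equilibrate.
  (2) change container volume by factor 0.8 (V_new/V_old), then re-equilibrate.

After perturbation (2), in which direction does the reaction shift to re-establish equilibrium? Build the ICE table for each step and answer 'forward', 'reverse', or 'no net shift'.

Q₀ = 2340 vs Keq = 1.1140e-06 ⇒ Q>K, reverse
Step 1:
                    E           C           G
  init        0.07005     0.01192      0.1526
  Δ           0.07627      0.1525     -0.1525
  eq           0.1463      0.1645  6.6395e-05
  solve Keq expr → x = -0.07627; check Q = 1.1140e-06
Then change container volume by factor 0.5 (V_new/V_old).
Step 2:
                    E           C           G
  init         0.2926      0.3289  1.3279e-04
  Δ       -2.7481e-05 -5.4963e-05  5.4963e-05
  eq           0.2926      0.3289  1.8775e-04
  solve Keq expr → x = 2.7481e-05; check Q = 1.1140e-06
Then change container volume by factor 0.8 (V_new/V_old).
Step 3:
                    E           C           G
  init         0.3658      0.4111  2.3469e-04
  Δ       -1.3839e-05 -2.7679e-05  2.7679e-05
  eq           0.3657       0.411  2.6237e-04
  solve Keq expr → x = 1.3839e-05; check Q = 1.1140e-06

Direction: forward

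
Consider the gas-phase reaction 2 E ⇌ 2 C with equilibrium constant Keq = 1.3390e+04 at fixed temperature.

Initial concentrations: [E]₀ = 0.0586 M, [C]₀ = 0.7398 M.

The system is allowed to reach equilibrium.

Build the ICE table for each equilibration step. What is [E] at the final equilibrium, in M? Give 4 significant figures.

[E]_eq = 0.006841 M

Q₀ = 159.4 vs Keq = 1.3390e+04 ⇒ Q<K, forward
Step 1:
                  E         C
  I          0.0586    0.7398
  C        -0.05176   0.05176
  E        0.006841    0.7916
  solve Keq expr → x = 0.02588; check Q = 1.3390e+04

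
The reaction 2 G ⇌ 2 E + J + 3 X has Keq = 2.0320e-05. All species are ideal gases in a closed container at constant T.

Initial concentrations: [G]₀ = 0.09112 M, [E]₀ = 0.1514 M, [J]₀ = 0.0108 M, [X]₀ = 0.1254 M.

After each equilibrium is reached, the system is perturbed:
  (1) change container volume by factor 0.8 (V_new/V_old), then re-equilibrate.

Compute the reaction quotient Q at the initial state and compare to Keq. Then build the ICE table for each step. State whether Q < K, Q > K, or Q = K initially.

Q₀ = 5.8795e-05; Q > K (proceeds reverse)

Q₀ = 5.8795e-05 vs Keq = 2.0320e-05 ⇒ Q>K, reverse
Step 1:
                   G          E          J          X
  I          0.09112     0.1514     0.0108     0.1254
  C         0.008143  -0.008143  -0.004072   -0.01222
  E          0.09926     0.1433   0.006728     0.1132
  solve Keq expr → x = -0.004072; check Q = 2.0320e-05
Then change container volume by factor 0.8 (V_new/V_old).
Step 2:
                   G          E          J          X
  I           0.1241     0.1791    0.00841     0.1415
  C         0.006587  -0.006587  -0.003294  -0.009881
  E           0.1307     0.1725   0.005117     0.1316
  solve Keq expr → x = -0.003294; check Q = 2.0320e-05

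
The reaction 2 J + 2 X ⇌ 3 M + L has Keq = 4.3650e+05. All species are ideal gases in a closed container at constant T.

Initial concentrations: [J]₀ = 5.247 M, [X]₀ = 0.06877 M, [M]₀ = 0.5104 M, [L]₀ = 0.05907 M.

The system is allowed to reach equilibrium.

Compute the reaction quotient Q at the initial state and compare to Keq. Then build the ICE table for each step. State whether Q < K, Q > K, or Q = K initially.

Q₀ = 0.06032; Q < K (proceeds forward)

Q₀ = 0.06032 vs Keq = 4.3650e+05 ⇒ Q<K, forward
Step 1:
                    J           X           M           L
  Initial       5.247     0.06877      0.5104     0.05907
  Change     -0.06873    -0.06873      0.1031     0.03436
  Equil         5.178  4.2933e-05      0.6135     0.09343
  solve Keq expr → x = 0.03436; check Q = 4.3650e+05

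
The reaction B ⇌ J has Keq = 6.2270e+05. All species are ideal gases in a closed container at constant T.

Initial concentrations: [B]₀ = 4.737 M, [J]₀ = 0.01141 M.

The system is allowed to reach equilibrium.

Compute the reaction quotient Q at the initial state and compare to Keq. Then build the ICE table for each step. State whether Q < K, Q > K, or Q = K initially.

Q₀ = 0.002409 vs Keq = 6.2270e+05 ⇒ Q<K, forward
Step 1:
                  B         J
  I           4.737   0.01141
  C          -4.737     4.737
  E       7.6255e-06     4.748
  solve Keq expr → x = 4.737; check Q = 6.2270e+05

Q₀ = 0.002409; Q < K (proceeds forward)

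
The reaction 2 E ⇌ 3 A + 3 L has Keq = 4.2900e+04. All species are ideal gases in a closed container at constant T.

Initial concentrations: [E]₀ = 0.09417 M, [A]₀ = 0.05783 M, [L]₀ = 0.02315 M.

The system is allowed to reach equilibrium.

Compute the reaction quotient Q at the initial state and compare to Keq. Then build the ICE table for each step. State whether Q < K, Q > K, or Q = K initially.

Q₀ = 2.7057e-07 vs Keq = 4.2900e+04 ⇒ Q<K, forward
Step 1:
                  E         A         L
  Initial   0.09417   0.05783   0.02315
  Change   -0.09414    0.1412    0.1412
  Equil   2.8569e-05     0.199    0.1644
  solve Keq expr → x = 0.04707; check Q = 4.2900e+04

Q₀ = 2.7057e-07; Q < K (proceeds forward)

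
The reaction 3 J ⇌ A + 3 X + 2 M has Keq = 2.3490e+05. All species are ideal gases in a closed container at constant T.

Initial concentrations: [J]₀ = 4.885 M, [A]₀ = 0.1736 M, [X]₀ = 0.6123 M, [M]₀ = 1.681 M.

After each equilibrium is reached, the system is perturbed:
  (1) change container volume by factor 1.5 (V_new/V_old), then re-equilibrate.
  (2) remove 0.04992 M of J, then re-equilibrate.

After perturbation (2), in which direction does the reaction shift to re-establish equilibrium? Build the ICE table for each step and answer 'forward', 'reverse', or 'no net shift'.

Direction: reverse

Q₀ = 9.6602e-04 vs Keq = 2.3490e+05 ⇒ Q<K, forward
Step 1:
                  J         A         X         M
  Initial     4.885    0.1736    0.6123     1.681
  Change       -4.6     1.533       4.6     3.067
  Equil      0.2852     1.707     5.212     4.748
  solve Keq expr → x = 1.533; check Q = 2.3490e+05
Then change container volume by factor 1.5 (V_new/V_old).
Step 2:
                  J         A         X         M
  Initial    0.1901     1.138     3.475     3.165
  Change   -0.05938   0.01979   0.05938   0.03959
  Equil      0.1307     1.158     3.534     3.205
  solve Keq expr → x = 0.01979; check Q = 2.3490e+05
Then remove 0.04992 M of J.
Step 3:
                  J         A         X         M
  Initial   0.08081     1.158     3.534     3.205
  Change    0.04677  -0.01559  -0.04677  -0.03118
  Equil      0.1276     1.142     3.487     3.173
  solve Keq expr → x = -0.01559; check Q = 2.3490e+05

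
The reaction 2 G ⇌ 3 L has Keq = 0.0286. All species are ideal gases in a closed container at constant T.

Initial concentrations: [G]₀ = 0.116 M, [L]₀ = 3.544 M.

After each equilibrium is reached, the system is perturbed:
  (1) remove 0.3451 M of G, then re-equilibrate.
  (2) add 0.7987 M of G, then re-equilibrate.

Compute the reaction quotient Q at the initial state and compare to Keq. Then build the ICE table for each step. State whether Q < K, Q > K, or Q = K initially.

Q₀ = 3308 vs Keq = 0.0286 ⇒ Q>K, reverse
Step 1:
                    G           L
  init          0.116       3.544
  Δ             2.024      -3.036
  eq             2.14      0.5079
  solve Keq expr → x = -1.012; check Q = 0.0286
Then remove 0.3451 M of G.
Step 2:
                    G           L
  init          1.795      0.5079
  Δ            0.0337    -0.05054
  eq            1.829      0.4573
  solve Keq expr → x = -0.01685; check Q = 0.0286
Then add 0.7987 M of G.
Step 3:
                    G           L
  init          2.627      0.4573
  Δ          -0.07581      0.1137
  eq            2.552       0.571
  solve Keq expr → x = 0.03791; check Q = 0.0286

Q₀ = 3308; Q > K (proceeds reverse)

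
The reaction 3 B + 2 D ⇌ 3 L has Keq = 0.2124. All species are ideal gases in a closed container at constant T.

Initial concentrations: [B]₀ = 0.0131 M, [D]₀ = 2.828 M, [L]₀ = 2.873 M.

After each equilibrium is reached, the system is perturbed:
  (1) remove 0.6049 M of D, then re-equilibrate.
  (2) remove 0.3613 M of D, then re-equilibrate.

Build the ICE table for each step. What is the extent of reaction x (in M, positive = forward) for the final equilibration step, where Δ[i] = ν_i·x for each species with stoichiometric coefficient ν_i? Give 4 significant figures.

x = -0.01783 M

Q₀ = 1.3190e+06 vs Keq = 0.2124 ⇒ Q>K, reverse
Step 1:
                  B         D         L
  Initial    0.0131     2.828     2.873
  Change      1.186    0.7908    -1.186
  Equil       1.199     3.619     1.687
  solve Keq expr → x = -0.3954; check Q = 0.2124
Then remove 0.6049 M of D.
Step 2:
                  B         D         L
  Initial     1.199     3.014     1.687
  Change    0.07812   0.05208  -0.07812
  Equil       1.277     3.066     1.609
  solve Keq expr → x = -0.02604; check Q = 0.2124
Then remove 0.3613 M of D.
Step 3:
                  B         D         L
  Initial     1.277     2.705     1.609
  Change     0.0535   0.03567   -0.0535
  Equil       1.331      2.74     1.555
  solve Keq expr → x = -0.01783; check Q = 0.2124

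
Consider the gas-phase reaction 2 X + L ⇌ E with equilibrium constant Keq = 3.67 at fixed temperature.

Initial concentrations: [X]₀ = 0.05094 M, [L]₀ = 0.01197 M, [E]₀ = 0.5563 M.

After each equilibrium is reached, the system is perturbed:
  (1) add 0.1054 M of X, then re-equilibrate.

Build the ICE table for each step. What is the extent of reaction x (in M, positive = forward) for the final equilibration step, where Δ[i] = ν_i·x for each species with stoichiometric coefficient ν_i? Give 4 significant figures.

Q₀ = 1.7910e+04 vs Keq = 3.67 ⇒ Q>K, reverse
Step 1:
                   X          L          E
  Initial    0.05094    0.01197     0.5563
  Change      0.5068     0.2534    -0.2534
  Equil       0.5577     0.2654     0.3029
  solve Keq expr → x = -0.2534; check Q = 3.67
Then add 0.1054 M of X.
Step 2:
                   X          L          E
  Initial     0.6631     0.2654     0.3029
  Change    -0.05162   -0.02581    0.02581
  Equil       0.6115     0.2395     0.3287
  solve Keq expr → x = 0.02581; check Q = 3.67

x = 0.02581 M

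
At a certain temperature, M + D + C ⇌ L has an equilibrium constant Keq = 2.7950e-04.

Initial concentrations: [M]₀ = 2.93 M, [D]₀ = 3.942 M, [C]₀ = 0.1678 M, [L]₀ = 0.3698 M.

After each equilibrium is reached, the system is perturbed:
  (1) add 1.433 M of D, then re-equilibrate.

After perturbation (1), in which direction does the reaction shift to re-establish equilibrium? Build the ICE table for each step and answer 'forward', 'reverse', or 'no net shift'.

Q₀ = 0.1908 vs Keq = 2.7950e-04 ⇒ Q>K, reverse
Step 1:
                  M         D         C         L
  I            2.93     3.942    0.1678    0.3698
  C          0.3677    0.3677    0.3677   -0.3677
  E           3.298      4.31    0.5355  0.002127
  solve Keq expr → x = -0.3677; check Q = 2.7950e-04
Then add 1.433 M of D.
Step 2:
                  M         D         C         L
  I           3.298     5.743    0.5355  0.002127
  C       -7.0258e-04 -7.0258e-04 -7.0258e-04 7.0258e-04
  E           3.297     5.742    0.5348   0.00283
  solve Keq expr → x = 7.0258e-04; check Q = 2.7950e-04

Direction: forward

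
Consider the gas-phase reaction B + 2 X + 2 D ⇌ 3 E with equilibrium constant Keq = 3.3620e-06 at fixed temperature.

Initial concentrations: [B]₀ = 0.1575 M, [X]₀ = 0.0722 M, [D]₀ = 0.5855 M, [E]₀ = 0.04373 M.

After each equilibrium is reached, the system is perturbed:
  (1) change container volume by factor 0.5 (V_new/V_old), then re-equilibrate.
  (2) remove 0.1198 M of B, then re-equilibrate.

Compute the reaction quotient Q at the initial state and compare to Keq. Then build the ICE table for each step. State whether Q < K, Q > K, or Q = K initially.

Q₀ = 0.2971; Q > K (proceeds reverse)

Q₀ = 0.2971 vs Keq = 3.3620e-06 ⇒ Q>K, reverse
Step 1:
                  B         X         D         E
  init       0.1575    0.0722    0.5855   0.04373
  Δ         0.01414   0.02829   0.02829  -0.04243
  eq         0.1716    0.1005    0.6138    0.0013
  solve Keq expr → x = -0.01414; check Q = 3.3620e-06
Then change container volume by factor 0.5 (V_new/V_old).
Step 2:
                  B         X         D         E
  init       0.3433     0.201     1.228  0.002599
  Δ       -5.0293e-04 -0.001006 -0.001006  0.001509
  eq         0.3428       0.2     1.227  0.004108
  solve Keq expr → x = 5.0293e-04; check Q = 3.3620e-06
Then remove 0.1198 M of B.
Step 3:
                  B         X         D         E
  init        0.223       0.2     1.227  0.004108
  Δ       1.8087e-04 3.6175e-04 3.6175e-04 -5.4262e-04
  eq         0.2232    0.2003     1.227  0.003565
  solve Keq expr → x = -1.8087e-04; check Q = 3.3620e-06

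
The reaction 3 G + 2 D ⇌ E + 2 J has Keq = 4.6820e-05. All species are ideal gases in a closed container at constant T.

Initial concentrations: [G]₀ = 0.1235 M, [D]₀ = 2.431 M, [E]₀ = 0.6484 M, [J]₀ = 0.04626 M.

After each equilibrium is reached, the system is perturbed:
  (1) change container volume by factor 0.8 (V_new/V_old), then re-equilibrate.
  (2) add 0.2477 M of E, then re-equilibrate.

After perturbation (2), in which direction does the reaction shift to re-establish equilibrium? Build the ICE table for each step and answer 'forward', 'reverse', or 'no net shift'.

Q₀ = 0.1246 vs Keq = 4.6820e-05 ⇒ Q>K, reverse
Step 1:
                  G         D         E         J
  init       0.1235     2.431    0.6484   0.04626
  Δ         0.06673   0.04448  -0.02224  -0.04448
  eq         0.1902     2.475    0.6262  0.001776
  solve Keq expr → x = -0.02224; check Q = 4.6820e-05
Then change container volume by factor 0.8 (V_new/V_old).
Step 2:
                  G         D         E         J
  init       0.2378     3.094    0.7827   0.00222
  Δ       -8.0981e-04 -5.3987e-04 2.6994e-04 5.3987e-04
  eq          0.237     3.094     0.783   0.00276
  solve Keq expr → x = 2.6994e-04; check Q = 4.6820e-05
Then add 0.2477 M of E.
Step 3:
                  G         D         E         J
  init        0.237     3.094     1.031   0.00276
  Δ       5.1902e-04 3.4601e-04 -1.7301e-04 -3.4601e-04
  eq         0.2375     3.094      1.03  0.002414
  solve Keq expr → x = -1.7301e-04; check Q = 4.6820e-05

Direction: reverse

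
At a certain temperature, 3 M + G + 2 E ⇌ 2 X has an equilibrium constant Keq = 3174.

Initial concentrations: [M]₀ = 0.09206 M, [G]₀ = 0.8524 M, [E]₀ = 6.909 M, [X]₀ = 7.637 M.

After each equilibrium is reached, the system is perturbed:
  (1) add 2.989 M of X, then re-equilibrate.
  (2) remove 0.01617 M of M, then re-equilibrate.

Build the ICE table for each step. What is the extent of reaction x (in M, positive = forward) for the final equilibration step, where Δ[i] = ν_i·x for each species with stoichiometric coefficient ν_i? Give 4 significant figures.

Q₀ = 1837 vs Keq = 3174 ⇒ Q<K, forward
Step 1:
                    M           G           E           X
  init        0.09206      0.8524       6.909       7.637
  Δ          -0.01504   -0.005015    -0.01003     0.01003
  eq          0.07702      0.8474       6.899       7.647
  solve Keq expr → x = 0.005015; check Q = 3174
Then add 2.989 M of X.
Step 2:
                    M           G           E           X
  init        0.07702      0.8474       6.899       10.64
  Δ           0.01853    0.006176     0.01235    -0.01235
  eq          0.09554      0.8536       6.911       10.62
  solve Keq expr → x = -0.006176; check Q = 3174
Then remove 0.01617 M of M.
Step 3:
                    M           G           E           X
  init        0.07937      0.8536       6.911       10.62
  Δ           0.01581    0.005271     0.01054    -0.01054
  eq          0.09519      0.8588       6.922       10.61
  solve Keq expr → x = -0.005271; check Q = 3174

x = -0.005271 M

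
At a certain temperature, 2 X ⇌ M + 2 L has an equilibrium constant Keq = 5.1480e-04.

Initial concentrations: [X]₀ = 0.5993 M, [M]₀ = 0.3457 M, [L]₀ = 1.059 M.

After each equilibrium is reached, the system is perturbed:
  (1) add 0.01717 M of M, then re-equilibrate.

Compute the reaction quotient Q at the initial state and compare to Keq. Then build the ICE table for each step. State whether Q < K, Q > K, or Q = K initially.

Q₀ = 1.079; Q > K (proceeds reverse)

Q₀ = 1.079 vs Keq = 5.1480e-04 ⇒ Q>K, reverse
Step 1:
                    X           M           L
  I            0.5993      0.3457       1.059
  C            0.6797     -0.3398     -0.6797
  E             1.279    0.005853      0.3793
  solve Keq expr → x = -0.3398; check Q = 5.1480e-04
Then add 0.01717 M of M.
Step 2:
                    X           M           L
  I             1.279     0.02302      0.3793
  C           0.03144    -0.01572    -0.03144
  E              1.31    0.007305      0.3479
  solve Keq expr → x = -0.01572; check Q = 5.1480e-04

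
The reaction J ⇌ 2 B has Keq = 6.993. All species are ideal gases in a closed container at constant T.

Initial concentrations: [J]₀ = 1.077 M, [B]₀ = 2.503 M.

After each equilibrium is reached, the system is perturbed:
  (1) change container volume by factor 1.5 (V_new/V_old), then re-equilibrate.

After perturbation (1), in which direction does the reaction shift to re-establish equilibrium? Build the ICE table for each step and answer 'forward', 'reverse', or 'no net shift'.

Q₀ = 5.817 vs Keq = 6.993 ⇒ Q<K, forward
Step 1:
                    J           B
  Initial       1.077       2.503
  Change     -0.07321      0.1464
  Equil         1.004       2.649
  solve Keq expr → x = 0.07321; check Q = 6.993
Then change container volume by factor 1.5 (V_new/V_old).
Step 2:
                    J           B
  Initial      0.6692       1.766
  Change      -0.1077      0.2153
  Equil        0.5615       1.982
  solve Keq expr → x = 0.1077; check Q = 6.993

Direction: forward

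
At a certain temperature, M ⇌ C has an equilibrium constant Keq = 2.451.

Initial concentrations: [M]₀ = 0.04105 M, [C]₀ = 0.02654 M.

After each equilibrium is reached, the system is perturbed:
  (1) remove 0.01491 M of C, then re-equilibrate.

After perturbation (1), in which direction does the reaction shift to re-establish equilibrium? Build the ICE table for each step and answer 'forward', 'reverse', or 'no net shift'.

Direction: forward

Q₀ = 0.6465 vs Keq = 2.451 ⇒ Q<K, forward
Step 1:
                    M           C
  init        0.04105     0.02654
  Δ          -0.02146     0.02146
  eq          0.01959       0.048
  solve Keq expr → x = 0.02146; check Q = 2.451
Then remove 0.01491 M of C.
Step 2:
                    M           C
  init        0.01959     0.03309
  Δ          -0.00432     0.00432
  eq          0.01527     0.03741
  solve Keq expr → x = 0.00432; check Q = 2.451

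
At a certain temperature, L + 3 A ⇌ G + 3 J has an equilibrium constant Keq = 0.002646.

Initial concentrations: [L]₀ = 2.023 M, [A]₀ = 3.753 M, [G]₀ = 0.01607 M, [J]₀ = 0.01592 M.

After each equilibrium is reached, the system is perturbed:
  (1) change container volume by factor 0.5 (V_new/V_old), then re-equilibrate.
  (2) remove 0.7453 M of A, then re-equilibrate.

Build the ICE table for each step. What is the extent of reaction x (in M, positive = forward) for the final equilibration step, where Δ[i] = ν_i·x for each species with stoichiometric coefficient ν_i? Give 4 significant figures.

x = -0.04009 M

Q₀ = 6.0634e-10 vs Keq = 0.002646 ⇒ Q<K, forward
Step 1:
                  L         A         G         J
  Initial     2.023     3.753   0.01607   0.01592
  Change    -0.2532   -0.7596    0.2532    0.7596
  Equil        1.77     2.993    0.2693    0.7755
  solve Keq expr → x = 0.2532; check Q = 0.002646
Then change container volume by factor 0.5 (V_new/V_old).
Step 2:
                  L         A         G         J
  Initial      3.54     5.987    0.5386     1.551
  Change          0         0         0         0
  Equil        3.54     5.987    0.5386     1.551
  solve Keq expr → x = 0; check Q = 0.002646
Then remove 0.7453 M of A.
Step 3:
                  L         A         G         J
  Initial      3.54     5.241    0.5386     1.551
  Change    0.04009    0.1203  -0.04009   -0.1203
  Equil        3.58     5.362    0.4985     1.431
  solve Keq expr → x = -0.04009; check Q = 0.002646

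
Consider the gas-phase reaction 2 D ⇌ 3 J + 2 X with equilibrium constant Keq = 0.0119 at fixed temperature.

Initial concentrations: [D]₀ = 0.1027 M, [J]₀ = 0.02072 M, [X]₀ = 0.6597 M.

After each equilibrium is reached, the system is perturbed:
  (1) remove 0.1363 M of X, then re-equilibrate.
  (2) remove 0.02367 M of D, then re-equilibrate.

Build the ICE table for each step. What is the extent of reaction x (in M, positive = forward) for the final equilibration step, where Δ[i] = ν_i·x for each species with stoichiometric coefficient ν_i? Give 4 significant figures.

Q₀ = 3.6705e-04 vs Keq = 0.0119 ⇒ Q<K, forward
Step 1:
                    D           J           X
  I            0.1027     0.02072      0.6597
  C          -0.02266     0.03399     0.02266
  E           0.08004     0.05471      0.6824
  solve Keq expr → x = 0.01133; check Q = 0.0119
Then remove 0.1363 M of X.
Step 2:
                    D           J           X
  I           0.08004     0.05471      0.5461
  C         -0.004157    0.006236    0.004157
  E           0.07588     0.06094      0.5502
  solve Keq expr → x = 0.002079; check Q = 0.0119
Then remove 0.02367 M of D.
Step 3:
                    D           J           X
  I           0.05221     0.06094      0.5502
  C          0.006231   -0.009347   -0.006231
  E           0.05845      0.0516       0.544
  solve Keq expr → x = -0.003116; check Q = 0.0119

x = -0.003116 M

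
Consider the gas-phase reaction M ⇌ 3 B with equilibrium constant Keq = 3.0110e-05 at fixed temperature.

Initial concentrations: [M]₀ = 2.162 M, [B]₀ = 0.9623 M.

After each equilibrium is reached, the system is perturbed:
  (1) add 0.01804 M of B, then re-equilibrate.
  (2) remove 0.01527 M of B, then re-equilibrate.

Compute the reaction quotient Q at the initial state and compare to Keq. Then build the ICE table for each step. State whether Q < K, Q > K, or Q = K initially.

Q₀ = 0.4122 vs Keq = 3.0110e-05 ⇒ Q>K, reverse
Step 1:
                  M         B
  I           2.162    0.9623
  C          0.3068   -0.9203
  E           2.469   0.04205
  solve Keq expr → x = -0.3068; check Q = 3.0110e-05
Then add 0.01804 M of B.
Step 2:
                  M         B
  I           2.469   0.06009
  C        0.006002  -0.01801
  E           2.475   0.04208
  solve Keq expr → x = -0.006002; check Q = 3.0110e-05
Then remove 0.01527 M of B.
Step 3:
                  M         B
  I           2.475   0.02681
  C        -0.00508   0.01524
  E            2.47   0.04205
  solve Keq expr → x = 0.00508; check Q = 3.0110e-05

Q₀ = 0.4122; Q > K (proceeds reverse)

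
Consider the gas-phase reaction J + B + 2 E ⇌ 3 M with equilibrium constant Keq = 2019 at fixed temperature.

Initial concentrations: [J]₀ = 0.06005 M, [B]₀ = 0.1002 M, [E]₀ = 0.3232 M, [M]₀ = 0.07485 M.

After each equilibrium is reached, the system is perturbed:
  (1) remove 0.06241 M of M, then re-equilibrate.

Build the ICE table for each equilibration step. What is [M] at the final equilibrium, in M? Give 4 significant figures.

[M]_eq = 0.1872 M

Q₀ = 0.6672 vs Keq = 2019 ⇒ Q<K, forward
Step 1:
                  J         B         E         M
  I         0.06005    0.1002    0.3232   0.07485
  C        -0.05635  -0.05635   -0.1127    0.1691
  E        0.003699   0.04385    0.2105    0.2439
  solve Keq expr → x = 0.05635; check Q = 2019
Then remove 0.06241 M of M.
Step 2:
                  J         B         E         M
  I        0.003699   0.04385    0.2105    0.1815
  C       -0.001888 -0.001888 -0.003776  0.005664
  E        0.001811   0.04196    0.2067    0.1872
  solve Keq expr → x = 0.001888; check Q = 2019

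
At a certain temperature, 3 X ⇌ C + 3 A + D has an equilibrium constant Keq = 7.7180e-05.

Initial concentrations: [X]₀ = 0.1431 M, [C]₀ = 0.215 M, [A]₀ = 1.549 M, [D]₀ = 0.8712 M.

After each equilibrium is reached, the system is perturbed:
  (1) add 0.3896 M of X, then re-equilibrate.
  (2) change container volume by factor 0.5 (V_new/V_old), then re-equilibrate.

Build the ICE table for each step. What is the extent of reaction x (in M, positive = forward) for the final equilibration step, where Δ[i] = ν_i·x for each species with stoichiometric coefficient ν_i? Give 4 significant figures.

Q₀ = 237.6 vs Keq = 7.7180e-05 ⇒ Q>K, reverse
Step 1:
                  X         C         A         D
  init       0.1431     0.215     1.549    0.8712
  Δ          0.6448   -0.2149   -0.6448   -0.2149
  eq         0.7879 7.7792e-05    0.9042    0.6563
  solve Keq expr → x = -0.2149; check Q = 7.7180e-05
Then add 0.3896 M of X.
Step 2:
                  X         C         A         D
  init        1.177 7.7792e-05    0.9042    0.6563
  Δ       -5.4294e-04 1.8098e-04 5.4294e-04 1.8098e-04
  eq          1.177 2.5877e-04    0.9048    0.6565
  solve Keq expr → x = 1.8098e-04; check Q = 7.7180e-05
Then change container volume by factor 0.5 (V_new/V_old).
Step 3:
                  X         C         A         D
  init        2.354 5.1755e-04      1.81     1.313
  Δ        0.001163 -3.8768e-04 -0.001163 -3.8768e-04
  eq          2.355 1.2987e-04     1.808     1.313
  solve Keq expr → x = -3.8768e-04; check Q = 7.7180e-05

x = -3.8768e-04 M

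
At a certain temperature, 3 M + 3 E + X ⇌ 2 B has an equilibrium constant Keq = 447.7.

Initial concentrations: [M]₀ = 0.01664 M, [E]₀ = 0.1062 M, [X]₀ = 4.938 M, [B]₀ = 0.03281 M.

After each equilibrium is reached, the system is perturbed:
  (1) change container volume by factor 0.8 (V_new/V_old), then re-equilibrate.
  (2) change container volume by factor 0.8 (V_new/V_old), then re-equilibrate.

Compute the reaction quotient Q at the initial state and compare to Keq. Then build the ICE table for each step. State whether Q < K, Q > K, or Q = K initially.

Q₀ = 3.9503e+04; Q > K (proceeds reverse)

Q₀ = 3.9503e+04 vs Keq = 447.7 ⇒ Q>K, reverse
Step 1:
                   M          E          X          B
  I          0.01664     0.1062      4.938    0.03281
  C          0.02315    0.02315   0.007717   -0.01543
  E          0.03979     0.1294      4.946    0.01738
  solve Keq expr → x = -0.007717; check Q = 447.7
Then change container volume by factor 0.8 (V_new/V_old).
Step 2:
                   M          E          X          B
  I          0.04974     0.1617      6.182    0.02172
  C        -0.007985  -0.007985  -0.002662   0.005323
  E          0.04175     0.1537      6.179    0.02704
  solve Keq expr → x = 0.002662; check Q = 447.7
Then change container volume by factor 0.8 (V_new/V_old).
Step 3:
                   M          E          X          B
  I          0.05219     0.1921      7.724     0.0338
  C        -0.009641  -0.009641  -0.003214   0.006428
  E          0.04255     0.1825      7.721    0.04023
  solve Keq expr → x = 0.003214; check Q = 447.7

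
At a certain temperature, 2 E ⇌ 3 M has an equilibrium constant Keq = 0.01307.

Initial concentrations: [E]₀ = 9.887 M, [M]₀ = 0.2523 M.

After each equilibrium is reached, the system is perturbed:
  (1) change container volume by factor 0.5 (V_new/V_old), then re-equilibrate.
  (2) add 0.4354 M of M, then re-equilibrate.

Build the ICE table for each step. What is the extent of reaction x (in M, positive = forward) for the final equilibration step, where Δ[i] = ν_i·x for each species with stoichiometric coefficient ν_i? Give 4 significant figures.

x = -0.1397 M

Q₀ = 1.6429e-04 vs Keq = 0.01307 ⇒ Q<K, forward
Step 1:
                   E          M
  I            9.887     0.2523
  C          -0.5292     0.7937
  E            9.358      1.046
  solve Keq expr → x = 0.2646; check Q = 0.01307
Then change container volume by factor 0.5 (V_new/V_old).
Step 2:
                   E          M
  I            18.72      2.092
  C           0.2768    -0.4153
  E            18.99      1.677
  solve Keq expr → x = -0.1384; check Q = 0.01307
Then add 0.4354 M of M.
Step 3:
                   E          M
  I            18.99      2.112
  C           0.2793     -0.419
  E            19.27      1.693
  solve Keq expr → x = -0.1397; check Q = 0.01307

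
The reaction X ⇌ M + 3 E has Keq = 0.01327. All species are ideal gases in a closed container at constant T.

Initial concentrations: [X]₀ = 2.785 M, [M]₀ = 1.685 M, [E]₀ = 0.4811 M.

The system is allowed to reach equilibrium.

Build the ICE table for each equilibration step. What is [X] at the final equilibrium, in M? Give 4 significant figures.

Q₀ = 0.06737 vs Keq = 0.01327 ⇒ Q>K, reverse
Step 1:
                  X         M         E
  init        2.785     1.685    0.4811
  Δ          0.0651   -0.0651   -0.1953
  eq           2.85      1.62    0.2858
  solve Keq expr → x = -0.0651; check Q = 0.01327

[X]_eq = 2.85 M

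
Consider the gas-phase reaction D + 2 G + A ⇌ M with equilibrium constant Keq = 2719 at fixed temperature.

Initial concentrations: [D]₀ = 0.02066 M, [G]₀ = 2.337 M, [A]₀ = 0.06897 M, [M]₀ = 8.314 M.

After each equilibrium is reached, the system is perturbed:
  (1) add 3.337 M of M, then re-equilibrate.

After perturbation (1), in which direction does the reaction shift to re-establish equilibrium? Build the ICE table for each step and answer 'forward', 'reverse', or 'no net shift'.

Q₀ = 1068 vs Keq = 2719 ⇒ Q<K, forward
Step 1:
                  D         G         A         M
  init      0.02066     2.337   0.06897     8.314
  Δ        -0.01084  -0.02167  -0.01084   0.01084
  eq       0.009824     2.315   0.05813     8.325
  solve Keq expr → x = 0.01084; check Q = 2719
Then add 3.337 M of M.
Step 2:
                  D         G         A         M
  init     0.009824     2.315   0.05813     11.66
  Δ        0.003155   0.00631  0.003155 -0.003155
  eq        0.01298     2.322   0.06129     11.66
  solve Keq expr → x = -0.003155; check Q = 2719

Direction: reverse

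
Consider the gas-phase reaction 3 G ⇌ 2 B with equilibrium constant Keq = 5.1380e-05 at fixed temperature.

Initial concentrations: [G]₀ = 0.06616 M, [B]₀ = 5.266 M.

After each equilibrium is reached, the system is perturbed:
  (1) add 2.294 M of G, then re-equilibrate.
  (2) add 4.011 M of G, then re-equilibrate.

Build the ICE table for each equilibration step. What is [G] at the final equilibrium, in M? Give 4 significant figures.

[G]_eq = 13.72 M

Q₀ = 9.5758e+04 vs Keq = 5.1380e-05 ⇒ Q>K, reverse
Step 1:
                    G           B
  I           0.06616       5.266
  C             7.668      -5.112
  E             7.734      0.1542
  solve Keq expr → x = -2.556; check Q = 5.1380e-05
Then add 2.294 M of G.
Step 2:
                    G           B
  I             10.03      0.1542
  C           -0.1048     0.06989
  E             9.923      0.2241
  solve Keq expr → x = 0.03495; check Q = 5.1380e-05
Then add 4.011 M of G.
Step 3:
                    G           B
  I             13.93      0.2241
  C           -0.2105      0.1404
  E             13.72      0.3644
  solve Keq expr → x = 0.07018; check Q = 5.1380e-05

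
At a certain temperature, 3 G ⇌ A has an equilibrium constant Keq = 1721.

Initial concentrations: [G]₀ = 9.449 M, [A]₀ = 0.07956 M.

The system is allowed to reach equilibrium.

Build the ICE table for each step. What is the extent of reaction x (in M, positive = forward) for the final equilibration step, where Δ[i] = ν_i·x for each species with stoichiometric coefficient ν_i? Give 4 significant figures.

x = 3.109 M

Q₀ = 9.4306e-05 vs Keq = 1721 ⇒ Q<K, forward
Step 1:
                    G           A
  I             9.449     0.07956
  C            -9.326       3.109
  E            0.1228       3.188
  solve Keq expr → x = 3.109; check Q = 1721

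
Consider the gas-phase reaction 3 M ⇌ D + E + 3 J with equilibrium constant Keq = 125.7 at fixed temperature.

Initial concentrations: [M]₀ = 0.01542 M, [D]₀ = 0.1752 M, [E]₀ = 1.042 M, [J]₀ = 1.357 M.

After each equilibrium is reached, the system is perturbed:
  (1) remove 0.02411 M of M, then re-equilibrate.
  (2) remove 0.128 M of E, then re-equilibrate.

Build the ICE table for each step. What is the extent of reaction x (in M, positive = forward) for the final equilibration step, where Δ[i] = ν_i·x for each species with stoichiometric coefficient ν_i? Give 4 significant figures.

x = 0.001525 M

Q₀ = 1.2442e+05 vs Keq = 125.7 ⇒ Q>K, reverse
Step 1:
                   M          D          E          J
  Initial    0.01542     0.1752      1.042      1.357
  Change       0.113   -0.03765   -0.03765     -0.113
  Equil       0.1284     0.1375      1.004      1.244
  solve Keq expr → x = -0.03765; check Q = 125.7
Then remove 0.02411 M of M.
Step 2:
                   M          D          E          J
  Initial     0.1043     0.1375      1.004      1.244
  Change     0.01975  -0.006584  -0.006584   -0.01975
  Equil        0.124      0.131     0.9978      1.224
  solve Keq expr → x = -0.006584; check Q = 125.7
Then remove 0.128 M of E.
Step 3:
                   M          D          E          J
  Initial      0.124      0.131     0.8698      1.224
  Change   -0.004576   0.001525   0.001525   0.004576
  Equil       0.1194     0.1325     0.8713      1.229
  solve Keq expr → x = 0.001525; check Q = 125.7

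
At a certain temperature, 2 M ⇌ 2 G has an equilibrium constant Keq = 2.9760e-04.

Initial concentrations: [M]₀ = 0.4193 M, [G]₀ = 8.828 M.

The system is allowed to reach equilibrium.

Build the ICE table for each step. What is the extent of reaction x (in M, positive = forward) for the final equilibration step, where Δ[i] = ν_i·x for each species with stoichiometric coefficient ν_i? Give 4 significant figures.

Q₀ = 443.3 vs Keq = 2.9760e-04 ⇒ Q>K, reverse
Step 1:
                    M           G
  I            0.4193       8.828
  C             8.671      -8.671
  E              9.09      0.1568
  solve Keq expr → x = -4.336; check Q = 2.9760e-04

x = -4.336 M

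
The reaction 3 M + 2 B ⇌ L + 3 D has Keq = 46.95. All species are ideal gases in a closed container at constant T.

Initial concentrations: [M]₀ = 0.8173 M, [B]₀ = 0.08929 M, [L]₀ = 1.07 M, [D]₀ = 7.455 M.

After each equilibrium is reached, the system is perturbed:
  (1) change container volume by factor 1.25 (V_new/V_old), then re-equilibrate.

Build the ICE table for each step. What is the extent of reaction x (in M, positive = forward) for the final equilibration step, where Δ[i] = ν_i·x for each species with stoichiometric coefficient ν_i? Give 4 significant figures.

Q₀ = 1.0185e+05 vs Keq = 46.95 ⇒ Q>K, reverse
Step 1:
                  M         B         L         D
  init       0.8173   0.08929      1.07     7.455
  Δ           1.048     0.699   -0.3495    -1.048
  eq          1.866    0.7883    0.7205     6.407
  solve Keq expr → x = -0.3495; check Q = 46.95
Then change container volume by factor 1.25 (V_new/V_old).
Step 2:
                  M         B         L         D
  init        1.493    0.6306    0.5764     5.125
  Δ         0.04272   0.02848  -0.01424  -0.04272
  eq          1.535    0.6591    0.5622     5.083
  solve Keq expr → x = -0.01424; check Q = 46.95

x = -0.01424 M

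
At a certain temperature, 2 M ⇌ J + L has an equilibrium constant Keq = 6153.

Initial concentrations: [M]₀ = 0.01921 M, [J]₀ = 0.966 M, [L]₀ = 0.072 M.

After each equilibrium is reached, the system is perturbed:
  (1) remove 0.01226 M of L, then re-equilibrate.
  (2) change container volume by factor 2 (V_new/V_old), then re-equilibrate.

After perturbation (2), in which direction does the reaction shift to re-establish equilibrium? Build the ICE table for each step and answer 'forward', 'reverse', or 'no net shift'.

Q₀ = 188.5 vs Keq = 6153 ⇒ Q<K, forward
Step 1:
                   M          J          L
  init       0.01921      0.966      0.072
  Δ         -0.01566   0.007828   0.007828
  eq        0.003554     0.9738    0.07983
  solve Keq expr → x = 0.007828; check Q = 6153
Then remove 0.01226 M of L.
Step 2:
                   M          J          L
  init      0.003554     0.9738    0.06757
  Δ       -2.8069e-04 1.4034e-04 1.4034e-04
  eq        0.003274      0.974    0.06771
  solve Keq expr → x = 1.4034e-04; check Q = 6153
Then change container volume by factor 2 (V_new/V_old).
Step 3:
                   M          J          L
  init      0.001637      0.487    0.03385
  Δ                0          0          0
  eq        0.001637      0.487    0.03385
  solve Keq expr → x = 0; check Q = 6153

Direction: no net shift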